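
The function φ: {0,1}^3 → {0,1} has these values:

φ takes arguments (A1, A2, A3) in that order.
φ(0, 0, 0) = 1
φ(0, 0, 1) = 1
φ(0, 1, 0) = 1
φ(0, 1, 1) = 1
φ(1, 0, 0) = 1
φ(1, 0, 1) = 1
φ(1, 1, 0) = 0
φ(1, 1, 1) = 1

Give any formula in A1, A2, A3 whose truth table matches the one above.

φ is 0 on exactly one input, (1,1,0), whose minterm is A1·A2·¬A3. So φ is the negation of that single conjunction.

φ(A1, A2, A3) = ((A1 · A2) · A3')'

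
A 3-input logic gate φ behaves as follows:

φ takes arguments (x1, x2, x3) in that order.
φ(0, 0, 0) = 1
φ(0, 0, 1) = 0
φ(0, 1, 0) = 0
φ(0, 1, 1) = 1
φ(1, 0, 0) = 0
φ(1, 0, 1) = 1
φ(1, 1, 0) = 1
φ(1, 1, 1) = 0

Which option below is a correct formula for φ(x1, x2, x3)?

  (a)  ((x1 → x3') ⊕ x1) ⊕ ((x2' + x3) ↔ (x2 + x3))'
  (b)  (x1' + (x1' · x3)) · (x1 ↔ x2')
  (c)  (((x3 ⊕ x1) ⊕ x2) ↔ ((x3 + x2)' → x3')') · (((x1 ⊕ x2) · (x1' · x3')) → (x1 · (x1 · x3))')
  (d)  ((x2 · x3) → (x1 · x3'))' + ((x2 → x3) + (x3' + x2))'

c

(a): at (0,0,0) it gives 0, but φ = 1 — eliminated.
(b): at (0,0,0) it gives 0, but φ = 1 — eliminated.
(d): at (0,0,0) it gives 0, but φ = 1 — eliminated.
(c) is the remaining candidate, and it agrees with φ on all 8 inputs.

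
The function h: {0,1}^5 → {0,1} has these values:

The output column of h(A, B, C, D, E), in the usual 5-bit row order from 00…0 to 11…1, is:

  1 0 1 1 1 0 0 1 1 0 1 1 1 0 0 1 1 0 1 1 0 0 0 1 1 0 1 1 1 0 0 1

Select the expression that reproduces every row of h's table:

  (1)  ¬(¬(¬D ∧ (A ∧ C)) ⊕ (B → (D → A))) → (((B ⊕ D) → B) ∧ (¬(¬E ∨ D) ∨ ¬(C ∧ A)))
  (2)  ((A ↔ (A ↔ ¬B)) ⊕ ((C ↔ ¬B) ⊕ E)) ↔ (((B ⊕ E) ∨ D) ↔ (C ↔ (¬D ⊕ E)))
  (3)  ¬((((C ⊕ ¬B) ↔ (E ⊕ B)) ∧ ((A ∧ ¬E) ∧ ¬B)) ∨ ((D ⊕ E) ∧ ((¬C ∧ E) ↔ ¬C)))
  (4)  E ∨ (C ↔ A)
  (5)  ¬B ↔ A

3

(1): at (0,0,0,0,1) it gives 1, but h = 0 — eliminated.
(2): at (0,0,1,1,0) it gives 1, but h = 0 — eliminated.
(4): at (0,0,0,0,1) it gives 1, but h = 0 — eliminated.
(5): at (0,0,0,0,0) it gives 0, but h = 1 — eliminated.
That leaves (3). Evaluating it on every row reproduces the table of h exactly.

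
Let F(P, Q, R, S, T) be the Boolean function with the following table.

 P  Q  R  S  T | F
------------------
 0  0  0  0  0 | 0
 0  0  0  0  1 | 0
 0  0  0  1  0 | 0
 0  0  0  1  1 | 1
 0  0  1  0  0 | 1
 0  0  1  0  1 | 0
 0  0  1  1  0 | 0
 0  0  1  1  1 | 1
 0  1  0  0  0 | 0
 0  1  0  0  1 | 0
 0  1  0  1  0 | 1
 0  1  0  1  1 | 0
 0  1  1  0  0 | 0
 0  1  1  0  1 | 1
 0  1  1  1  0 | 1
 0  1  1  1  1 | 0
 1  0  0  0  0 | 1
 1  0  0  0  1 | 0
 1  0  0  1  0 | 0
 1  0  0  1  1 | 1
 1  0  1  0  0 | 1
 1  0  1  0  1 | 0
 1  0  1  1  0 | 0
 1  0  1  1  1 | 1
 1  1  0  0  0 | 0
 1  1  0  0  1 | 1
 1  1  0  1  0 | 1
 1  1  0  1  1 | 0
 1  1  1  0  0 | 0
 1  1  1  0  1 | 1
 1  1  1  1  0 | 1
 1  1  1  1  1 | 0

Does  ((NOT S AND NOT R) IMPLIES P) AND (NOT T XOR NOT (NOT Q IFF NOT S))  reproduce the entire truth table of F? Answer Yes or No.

Yes

Evaluate ((NOT S AND NOT R) IMPLIES P) AND (NOT T XOR NOT (NOT Q IFF NOT S)) on each row and compare to F:
  P=0, Q=0, R=0, S=0, T=0: formula gives 0, F = 0 ✓
  P=0, Q=0, R=0, S=0, T=1: formula gives 0, F = 0 ✓
  P=0, Q=0, R=0, S=1, T=0: formula gives 0, F = 0 ✓
  P=0, Q=0, R=0, S=1, T=1: formula gives 1, F = 1 ✓
  … (the remaining 28 rows also agree.)
All 32 rows match — the expression computes F exactly.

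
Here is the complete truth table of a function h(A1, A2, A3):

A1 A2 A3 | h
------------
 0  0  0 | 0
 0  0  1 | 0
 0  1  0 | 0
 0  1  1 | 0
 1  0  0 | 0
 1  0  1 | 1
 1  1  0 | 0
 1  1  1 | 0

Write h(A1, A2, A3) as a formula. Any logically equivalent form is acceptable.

h(A1, A2, A3) = (A1 & ~A2) & A3

Only row (1,0,1) gives 1. That row's minterm A1·¬A2·A3 is h directly.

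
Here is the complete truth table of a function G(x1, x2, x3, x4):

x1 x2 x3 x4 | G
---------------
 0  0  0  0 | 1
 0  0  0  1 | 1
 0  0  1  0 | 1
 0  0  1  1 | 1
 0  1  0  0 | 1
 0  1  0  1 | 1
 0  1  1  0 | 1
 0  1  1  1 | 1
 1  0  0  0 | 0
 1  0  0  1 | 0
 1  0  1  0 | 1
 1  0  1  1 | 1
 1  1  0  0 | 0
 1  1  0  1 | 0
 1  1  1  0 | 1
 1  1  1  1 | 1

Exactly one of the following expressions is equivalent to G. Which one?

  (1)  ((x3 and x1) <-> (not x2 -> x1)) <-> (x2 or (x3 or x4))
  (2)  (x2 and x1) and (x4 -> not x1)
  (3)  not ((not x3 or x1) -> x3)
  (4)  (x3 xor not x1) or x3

(1) fails at (0,0,0,0): the formula yields 0, G is 1.
(2) fails at (0,0,0,0): the formula yields 0, G is 1.
(3) fails at (0,0,1,0): the formula yields 0, G is 1.
Only (4) survives; checking it on all 16 rows confirms it matches G.

4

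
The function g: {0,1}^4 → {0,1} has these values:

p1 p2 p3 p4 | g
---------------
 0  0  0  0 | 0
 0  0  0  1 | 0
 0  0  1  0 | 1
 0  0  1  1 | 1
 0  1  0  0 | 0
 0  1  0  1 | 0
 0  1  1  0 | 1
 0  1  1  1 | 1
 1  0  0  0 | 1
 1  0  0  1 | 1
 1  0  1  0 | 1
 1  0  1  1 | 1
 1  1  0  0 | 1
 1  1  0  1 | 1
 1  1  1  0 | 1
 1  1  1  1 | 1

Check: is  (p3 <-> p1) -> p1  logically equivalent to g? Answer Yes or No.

Yes

Check the formula against g row by row:
  p1=0, p2=0, p3=0, p4=0: formula gives 0, g = 0 ✓
  p1=0, p2=0, p3=0, p4=1: formula gives 0, g = 0 ✓
  p1=0, p2=0, p3=1, p4=0: formula gives 1, g = 1 ✓
  p1=0, p2=0, p3=1, p4=1: formula gives 1, g = 1 ✓
  … (the remaining 12 rows also agree.)
No disagreement on any input; they are logically equivalent.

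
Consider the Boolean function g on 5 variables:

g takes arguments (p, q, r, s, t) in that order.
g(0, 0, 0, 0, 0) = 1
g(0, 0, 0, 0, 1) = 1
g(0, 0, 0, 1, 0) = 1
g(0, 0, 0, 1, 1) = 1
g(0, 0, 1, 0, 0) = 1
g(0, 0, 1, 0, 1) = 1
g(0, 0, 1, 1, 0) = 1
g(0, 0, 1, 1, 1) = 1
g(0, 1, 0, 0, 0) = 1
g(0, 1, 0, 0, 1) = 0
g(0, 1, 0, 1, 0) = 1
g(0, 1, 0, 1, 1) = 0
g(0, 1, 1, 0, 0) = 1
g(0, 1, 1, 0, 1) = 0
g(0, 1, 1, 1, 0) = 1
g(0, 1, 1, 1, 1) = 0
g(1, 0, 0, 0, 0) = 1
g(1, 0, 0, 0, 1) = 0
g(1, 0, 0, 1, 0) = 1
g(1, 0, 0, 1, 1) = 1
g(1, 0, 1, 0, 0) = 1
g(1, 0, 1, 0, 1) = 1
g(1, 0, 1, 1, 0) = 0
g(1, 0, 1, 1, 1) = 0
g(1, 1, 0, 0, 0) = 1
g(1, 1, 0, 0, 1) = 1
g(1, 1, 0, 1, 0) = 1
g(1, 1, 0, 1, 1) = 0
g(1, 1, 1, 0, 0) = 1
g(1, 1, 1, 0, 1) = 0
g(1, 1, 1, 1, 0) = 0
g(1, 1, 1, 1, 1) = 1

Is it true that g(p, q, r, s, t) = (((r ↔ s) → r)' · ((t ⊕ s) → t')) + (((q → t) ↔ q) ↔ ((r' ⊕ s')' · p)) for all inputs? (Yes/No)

Check the formula against g row by row:
  p=0, q=0, r=0, s=0, t=0: formula gives 1, g = 1 ✓
  p=0, q=0, r=0, s=0, t=1: formula gives 1, g = 1 ✓
  p=0, q=0, r=0, s=1, t=0: formula gives 1, g = 1 ✓
  p=0, q=0, r=0, s=1, t=1: formula gives 1, g = 1 ✓
  … (the remaining 28 rows also agree.)
Every row agrees, so the formula is equivalent.

Yes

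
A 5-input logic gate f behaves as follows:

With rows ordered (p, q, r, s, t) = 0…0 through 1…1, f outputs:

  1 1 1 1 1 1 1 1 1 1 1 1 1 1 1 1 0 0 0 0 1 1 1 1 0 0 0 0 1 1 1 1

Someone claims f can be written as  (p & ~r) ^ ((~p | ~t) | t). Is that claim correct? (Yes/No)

Check the formula against f row by row:
  p=0, q=0, r=0, s=0, t=0: formula gives 1, f = 1 ✓
  p=0, q=0, r=0, s=0, t=1: formula gives 1, f = 1 ✓
  p=0, q=0, r=0, s=1, t=0: formula gives 1, f = 1 ✓
  p=0, q=0, r=0, s=1, t=1: formula gives 1, f = 1 ✓
  … (the remaining 28 rows also agree.)
No disagreement on any input; they are logically equivalent.

Yes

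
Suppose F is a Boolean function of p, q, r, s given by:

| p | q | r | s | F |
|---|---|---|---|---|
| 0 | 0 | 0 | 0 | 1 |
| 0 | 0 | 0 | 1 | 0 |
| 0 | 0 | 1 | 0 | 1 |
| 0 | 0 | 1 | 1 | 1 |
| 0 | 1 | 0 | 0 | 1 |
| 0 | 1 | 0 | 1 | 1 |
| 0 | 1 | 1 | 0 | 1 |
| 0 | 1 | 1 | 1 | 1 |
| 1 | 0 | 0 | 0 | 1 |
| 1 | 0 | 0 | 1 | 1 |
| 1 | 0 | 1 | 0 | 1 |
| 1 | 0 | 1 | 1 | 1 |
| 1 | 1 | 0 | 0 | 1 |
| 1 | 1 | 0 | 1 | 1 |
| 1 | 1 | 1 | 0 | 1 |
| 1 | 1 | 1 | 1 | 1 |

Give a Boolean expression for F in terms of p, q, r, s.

F is 0 on exactly one input, (0,0,0,1), whose minterm is ¬p·¬q·¬r·s. So F is the negation of that single conjunction.

F(p, q, r, s) = NOT (((NOT p AND NOT q) AND NOT r) AND s)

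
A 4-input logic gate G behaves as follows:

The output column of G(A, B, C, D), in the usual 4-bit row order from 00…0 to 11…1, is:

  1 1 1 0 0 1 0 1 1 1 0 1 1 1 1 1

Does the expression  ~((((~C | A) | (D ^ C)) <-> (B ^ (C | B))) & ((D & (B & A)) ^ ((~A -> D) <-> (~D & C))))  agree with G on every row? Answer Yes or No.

Evaluate ~((((~C | A) | (D ^ C)) <-> (B ^ (C | B))) & ((D & (B & A)) ^ ((~A -> D) <-> (~D & C)))) on each row and compare to G:
  A=0, B=0, C=0, D=0: formula gives 1, G = 1 ✓
  A=0, B=0, C=0, D=1: formula gives 1, G = 1 ✓
  A=0, B=0, C=1, D=0: formula gives 1, G = 1 ✓
  A=0, B=0, C=1, D=1: formula gives 1, but G = 0 ✗
Since they disagree at (0,0,1,1), the expression is not a correct formula for G.

No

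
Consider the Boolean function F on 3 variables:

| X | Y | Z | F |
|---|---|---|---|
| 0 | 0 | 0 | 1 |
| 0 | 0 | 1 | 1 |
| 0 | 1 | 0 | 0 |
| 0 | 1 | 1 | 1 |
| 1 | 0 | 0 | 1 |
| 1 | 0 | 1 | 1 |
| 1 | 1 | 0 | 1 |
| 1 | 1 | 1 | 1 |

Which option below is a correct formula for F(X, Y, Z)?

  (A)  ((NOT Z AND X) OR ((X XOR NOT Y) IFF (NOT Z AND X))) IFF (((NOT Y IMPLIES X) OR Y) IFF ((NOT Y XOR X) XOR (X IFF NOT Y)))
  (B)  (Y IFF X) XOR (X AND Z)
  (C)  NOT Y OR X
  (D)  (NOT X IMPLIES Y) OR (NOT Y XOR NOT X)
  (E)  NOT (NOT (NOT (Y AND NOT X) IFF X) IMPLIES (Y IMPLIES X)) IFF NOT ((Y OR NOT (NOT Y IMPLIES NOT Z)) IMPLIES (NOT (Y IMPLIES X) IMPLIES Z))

E

(A) disagrees with F on (0,1,0) (formula → 1, table → 0); rule it out.
(B) disagrees with F on (0,1,1) (formula → 0, table → 1); rule it out.
(C) disagrees with F on (0,1,1) (formula → 0, table → 1); rule it out.
(D) disagrees with F on (0,0,0) (formula → 0, table → 1); rule it out.
Only (E) survives; checking it on all 8 rows confirms it matches F.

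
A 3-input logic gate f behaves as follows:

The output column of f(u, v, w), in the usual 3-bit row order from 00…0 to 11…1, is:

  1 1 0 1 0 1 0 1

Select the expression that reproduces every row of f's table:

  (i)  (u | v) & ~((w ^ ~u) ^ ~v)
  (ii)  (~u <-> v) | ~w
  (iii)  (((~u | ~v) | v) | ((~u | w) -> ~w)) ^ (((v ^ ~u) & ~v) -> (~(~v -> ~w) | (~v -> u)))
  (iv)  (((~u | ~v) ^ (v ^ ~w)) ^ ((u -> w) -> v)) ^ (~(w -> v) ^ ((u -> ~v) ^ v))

(i) disagrees with f on (0,0,0) (formula → 0, table → 1); rule it out.
(ii) disagrees with f on (0,0,1) (formula → 0, table → 1); rule it out.
(iii) disagrees with f on (0,0,1) (formula → 0, table → 1); rule it out.
That leaves (iv). Evaluating it on every row reproduces the table of f exactly.

iv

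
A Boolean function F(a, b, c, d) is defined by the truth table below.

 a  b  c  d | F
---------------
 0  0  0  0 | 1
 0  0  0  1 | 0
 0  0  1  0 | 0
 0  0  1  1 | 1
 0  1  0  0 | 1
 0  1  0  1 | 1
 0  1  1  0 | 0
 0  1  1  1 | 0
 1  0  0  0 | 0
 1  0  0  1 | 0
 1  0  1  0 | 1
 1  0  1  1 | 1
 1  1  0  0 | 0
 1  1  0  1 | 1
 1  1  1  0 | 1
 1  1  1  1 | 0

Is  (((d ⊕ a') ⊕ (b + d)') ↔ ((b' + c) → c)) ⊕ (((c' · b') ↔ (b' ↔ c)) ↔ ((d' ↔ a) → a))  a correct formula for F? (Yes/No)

Check the formula against F row by row:
  a=0, b=0, c=0, d=0: formula gives 1, F = 1 ✓
  a=0, b=0, c=0, d=1: formula gives 0, F = 0 ✓
  a=0, b=0, c=1, d=0: formula gives 0, F = 0 ✓
  a=0, b=0, c=1, d=1: formula gives 1, F = 1 ✓
  … (the remaining 12 rows also agree.)
All 16 rows match — the expression computes F exactly.

Yes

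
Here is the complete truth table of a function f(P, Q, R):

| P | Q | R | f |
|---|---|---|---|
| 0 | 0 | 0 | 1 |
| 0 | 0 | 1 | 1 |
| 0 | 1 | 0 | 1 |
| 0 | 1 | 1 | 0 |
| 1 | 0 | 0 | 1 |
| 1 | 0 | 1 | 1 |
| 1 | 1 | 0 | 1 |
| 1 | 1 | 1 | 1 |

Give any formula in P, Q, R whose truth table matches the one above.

f is 0 on exactly one input, (0,1,1), whose minterm is ¬P·Q·R. So f is the negation of that single conjunction.

f(P, Q, R) = ((P' · Q) · R)'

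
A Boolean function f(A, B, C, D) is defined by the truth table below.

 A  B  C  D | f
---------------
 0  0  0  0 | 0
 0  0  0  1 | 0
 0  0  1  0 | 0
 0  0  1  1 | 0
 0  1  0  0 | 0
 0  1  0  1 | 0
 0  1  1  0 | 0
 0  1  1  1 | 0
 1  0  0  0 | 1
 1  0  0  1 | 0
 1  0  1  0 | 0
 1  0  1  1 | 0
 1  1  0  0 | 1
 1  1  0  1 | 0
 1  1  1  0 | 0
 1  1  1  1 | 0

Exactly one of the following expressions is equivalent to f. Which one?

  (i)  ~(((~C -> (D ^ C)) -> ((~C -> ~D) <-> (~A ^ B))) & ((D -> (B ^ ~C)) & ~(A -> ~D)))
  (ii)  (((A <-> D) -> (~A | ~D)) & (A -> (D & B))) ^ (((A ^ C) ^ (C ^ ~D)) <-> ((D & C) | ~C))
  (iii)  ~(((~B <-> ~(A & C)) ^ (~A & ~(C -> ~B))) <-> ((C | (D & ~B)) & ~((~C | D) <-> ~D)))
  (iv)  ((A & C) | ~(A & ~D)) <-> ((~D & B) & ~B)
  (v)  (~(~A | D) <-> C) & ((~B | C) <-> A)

(i) fails at (0,0,0,0): the formula yields 1, f is 0.
(ii) fails at (0,0,0,1): the formula yields 1, f is 0.
(iii) fails at (0,0,0,0): the formula yields 1, f is 0.
(v) fails at (0,1,0,0): the formula yields 1, f is 0.
That leaves (iv). Evaluating it on every row reproduces the table of f exactly.

iv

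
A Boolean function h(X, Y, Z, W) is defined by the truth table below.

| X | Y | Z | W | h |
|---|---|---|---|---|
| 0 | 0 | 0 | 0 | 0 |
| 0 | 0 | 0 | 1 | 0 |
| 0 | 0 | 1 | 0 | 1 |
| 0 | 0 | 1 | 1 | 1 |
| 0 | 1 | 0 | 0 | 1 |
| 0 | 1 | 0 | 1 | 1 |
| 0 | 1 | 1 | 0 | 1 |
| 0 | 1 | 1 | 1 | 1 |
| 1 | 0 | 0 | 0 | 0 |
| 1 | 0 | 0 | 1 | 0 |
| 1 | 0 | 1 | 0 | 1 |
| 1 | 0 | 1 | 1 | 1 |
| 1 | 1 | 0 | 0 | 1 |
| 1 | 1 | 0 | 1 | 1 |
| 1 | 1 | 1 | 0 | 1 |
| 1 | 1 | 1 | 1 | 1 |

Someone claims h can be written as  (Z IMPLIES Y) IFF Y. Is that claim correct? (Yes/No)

Yes

Evaluate (Z IMPLIES Y) IFF Y on each row and compare to h:
  X=0, Y=0, Z=0, W=0: formula gives 0, h = 0 ✓
  X=0, Y=0, Z=0, W=1: formula gives 0, h = 0 ✓
  X=0, Y=0, Z=1, W=0: formula gives 1, h = 1 ✓
  X=0, Y=0, Z=1, W=1: formula gives 1, h = 1 ✓
  … (the remaining 12 rows also agree.)
Every row agrees, so the formula is equivalent.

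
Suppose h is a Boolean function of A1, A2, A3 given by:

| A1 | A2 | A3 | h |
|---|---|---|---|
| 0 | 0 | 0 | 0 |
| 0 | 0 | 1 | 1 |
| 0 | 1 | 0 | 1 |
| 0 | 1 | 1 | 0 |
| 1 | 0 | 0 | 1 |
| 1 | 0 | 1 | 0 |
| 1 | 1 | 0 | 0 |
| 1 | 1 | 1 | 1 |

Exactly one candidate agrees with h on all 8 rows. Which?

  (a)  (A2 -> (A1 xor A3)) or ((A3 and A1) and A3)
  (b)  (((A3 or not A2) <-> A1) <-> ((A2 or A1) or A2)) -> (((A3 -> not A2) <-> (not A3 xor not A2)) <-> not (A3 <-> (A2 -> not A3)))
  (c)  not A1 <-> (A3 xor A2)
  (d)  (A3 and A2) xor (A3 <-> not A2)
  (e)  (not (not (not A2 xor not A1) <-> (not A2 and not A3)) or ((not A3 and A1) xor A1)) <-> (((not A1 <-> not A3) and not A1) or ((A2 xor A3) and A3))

c

(a): at (0,0,0) it gives 1, but h = 0 — eliminated.
(b): at (0,0,1) it gives 0, but h = 1 — eliminated.
(d): at (0,1,1) it gives 1, but h = 0 — eliminated.
(e): at (0,1,0) it gives 0, but h = 1 — eliminated.
That leaves (c). Evaluating it on every row reproduces the table of h exactly.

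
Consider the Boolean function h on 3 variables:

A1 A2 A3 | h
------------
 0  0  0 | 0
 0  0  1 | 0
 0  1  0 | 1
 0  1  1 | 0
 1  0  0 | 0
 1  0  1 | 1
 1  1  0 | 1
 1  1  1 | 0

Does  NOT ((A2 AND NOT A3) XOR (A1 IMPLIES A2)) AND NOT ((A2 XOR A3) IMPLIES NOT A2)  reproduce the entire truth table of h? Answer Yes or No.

No

Test each input against both h and the formula:
  A1=0, A2=0, A3=0: formula gives 0, h = 0 ✓
  A1=0, A2=0, A3=1: formula gives 0, h = 0 ✓
  A1=0, A2=1, A3=0: formula gives 1, h = 1 ✓
  A1=0, A2=1, A3=1: formula gives 0, h = 0 ✓
  A1=1, A2=0, A3=0: formula gives 0, h = 0 ✓
  A1=1, A2=0, A3=1: formula gives 0, but h = 1 ✗
A single disagreement suffices: at (1,0,1) they differ, so the formula does not compute h.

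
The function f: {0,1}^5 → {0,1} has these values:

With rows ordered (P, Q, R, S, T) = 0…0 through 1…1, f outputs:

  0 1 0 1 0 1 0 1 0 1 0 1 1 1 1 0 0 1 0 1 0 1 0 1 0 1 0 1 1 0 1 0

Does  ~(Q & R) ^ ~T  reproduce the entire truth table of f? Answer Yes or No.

Check the formula against f row by row:
  P=0, Q=0, R=0, S=0, T=0: formula gives 0, f = 0 ✓
  P=0, Q=0, R=0, S=0, T=1: formula gives 1, f = 1 ✓
  P=0, Q=0, R=0, S=1, T=0: formula gives 0, f = 0 ✓
  P=0, Q=0, R=0, S=1, T=1: formula gives 1, f = 1 ✓
  …
  P=0, Q=1, R=1, S=0, T=1: formula gives 0, but f = 1 ✗
Since they disagree at (0,1,1,0,1), the expression is not a correct formula for f.

No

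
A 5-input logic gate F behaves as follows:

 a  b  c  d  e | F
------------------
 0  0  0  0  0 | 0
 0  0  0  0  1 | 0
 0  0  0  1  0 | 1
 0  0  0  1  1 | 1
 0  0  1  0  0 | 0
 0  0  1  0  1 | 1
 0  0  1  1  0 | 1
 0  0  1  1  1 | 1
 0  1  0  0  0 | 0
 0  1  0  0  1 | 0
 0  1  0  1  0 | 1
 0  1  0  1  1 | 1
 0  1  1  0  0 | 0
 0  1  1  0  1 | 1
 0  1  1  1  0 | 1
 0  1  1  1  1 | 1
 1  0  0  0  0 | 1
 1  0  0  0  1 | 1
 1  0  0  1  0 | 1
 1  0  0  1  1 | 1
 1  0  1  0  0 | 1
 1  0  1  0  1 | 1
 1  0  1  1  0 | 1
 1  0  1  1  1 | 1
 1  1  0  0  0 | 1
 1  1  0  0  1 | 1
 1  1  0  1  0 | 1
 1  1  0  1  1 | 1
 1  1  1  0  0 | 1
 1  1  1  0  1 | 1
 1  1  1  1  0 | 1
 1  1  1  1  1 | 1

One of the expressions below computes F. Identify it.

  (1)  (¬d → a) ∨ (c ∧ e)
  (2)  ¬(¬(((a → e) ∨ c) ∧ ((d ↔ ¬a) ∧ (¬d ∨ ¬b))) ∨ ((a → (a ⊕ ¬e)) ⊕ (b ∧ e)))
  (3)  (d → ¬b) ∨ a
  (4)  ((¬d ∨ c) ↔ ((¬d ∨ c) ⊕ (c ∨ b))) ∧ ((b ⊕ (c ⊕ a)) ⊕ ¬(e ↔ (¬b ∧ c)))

1

(2) fails at (0,0,0,1,0): the formula yields 0, F is 1.
(3) fails at (0,0,0,0,0): the formula yields 1, F is 0.
(4) fails at (0,0,0,0,1): the formula yields 1, F is 0.
(1) is the remaining candidate, and it agrees with F on all 32 inputs.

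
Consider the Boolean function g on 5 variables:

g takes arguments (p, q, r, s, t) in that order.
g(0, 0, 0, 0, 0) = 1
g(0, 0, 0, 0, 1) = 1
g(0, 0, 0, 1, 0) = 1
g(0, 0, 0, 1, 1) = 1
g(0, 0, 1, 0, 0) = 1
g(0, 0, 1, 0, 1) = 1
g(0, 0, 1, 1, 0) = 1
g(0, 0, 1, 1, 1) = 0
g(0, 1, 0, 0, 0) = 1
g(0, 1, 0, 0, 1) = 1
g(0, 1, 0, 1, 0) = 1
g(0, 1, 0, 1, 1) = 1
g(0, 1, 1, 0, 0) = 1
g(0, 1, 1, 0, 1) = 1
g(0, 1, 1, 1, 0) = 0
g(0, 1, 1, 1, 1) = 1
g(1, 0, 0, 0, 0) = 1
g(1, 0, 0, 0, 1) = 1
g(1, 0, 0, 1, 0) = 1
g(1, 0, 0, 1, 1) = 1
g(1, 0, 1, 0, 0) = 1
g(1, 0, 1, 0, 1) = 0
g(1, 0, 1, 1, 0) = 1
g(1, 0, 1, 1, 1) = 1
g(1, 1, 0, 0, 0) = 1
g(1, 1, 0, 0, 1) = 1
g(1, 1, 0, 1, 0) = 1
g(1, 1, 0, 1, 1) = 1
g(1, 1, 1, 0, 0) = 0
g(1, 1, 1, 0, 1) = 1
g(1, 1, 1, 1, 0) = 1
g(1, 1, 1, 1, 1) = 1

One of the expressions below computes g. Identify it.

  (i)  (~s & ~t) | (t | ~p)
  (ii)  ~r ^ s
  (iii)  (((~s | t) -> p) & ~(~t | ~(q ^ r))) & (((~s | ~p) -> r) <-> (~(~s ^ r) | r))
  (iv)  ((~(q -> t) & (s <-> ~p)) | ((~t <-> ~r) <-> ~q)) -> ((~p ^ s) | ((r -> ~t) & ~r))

(i): at (0,0,1,1,1) it gives 1, but g = 0 — eliminated.
(ii): at (0,0,0,1,0) it gives 0, but g = 1 — eliminated.
(iii): at (0,0,0,0,0) it gives 0, but g = 1 — eliminated.
(iv) is the remaining candidate, and it agrees with g on all 32 inputs.

iv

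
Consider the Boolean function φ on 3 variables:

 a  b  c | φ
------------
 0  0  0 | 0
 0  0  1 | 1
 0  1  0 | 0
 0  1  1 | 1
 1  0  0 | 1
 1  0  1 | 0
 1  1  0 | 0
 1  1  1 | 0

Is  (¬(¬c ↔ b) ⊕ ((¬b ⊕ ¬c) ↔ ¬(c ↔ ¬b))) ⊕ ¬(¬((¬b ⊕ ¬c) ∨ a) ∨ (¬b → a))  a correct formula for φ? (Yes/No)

Test each input against both φ and the formula:
  a=0, b=0, c=0: formula gives 1, but φ = 0 ✗
Since they disagree at (0,0,0), the expression is not a correct formula for φ.

No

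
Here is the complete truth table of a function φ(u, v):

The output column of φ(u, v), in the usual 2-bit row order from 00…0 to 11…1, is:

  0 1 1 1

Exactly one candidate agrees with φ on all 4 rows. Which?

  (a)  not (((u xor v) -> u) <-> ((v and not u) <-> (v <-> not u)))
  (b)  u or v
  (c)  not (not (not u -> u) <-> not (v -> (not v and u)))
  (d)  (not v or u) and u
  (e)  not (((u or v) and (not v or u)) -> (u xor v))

(a) disagrees with φ on (1,1) (formula → 0, table → 1); rule it out.
(c) disagrees with φ on (0,0) (formula → 1, table → 0); rule it out.
(d) disagrees with φ on (0,1) (formula → 0, table → 1); rule it out.
(e) disagrees with φ on (0,1) (formula → 0, table → 1); rule it out.
(b) is the remaining candidate, and it agrees with φ on all 4 inputs.

b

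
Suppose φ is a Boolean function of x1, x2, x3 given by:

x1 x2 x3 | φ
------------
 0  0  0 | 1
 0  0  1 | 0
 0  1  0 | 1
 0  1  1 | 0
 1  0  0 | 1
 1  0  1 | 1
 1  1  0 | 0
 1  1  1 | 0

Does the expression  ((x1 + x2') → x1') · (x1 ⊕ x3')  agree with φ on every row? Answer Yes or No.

No

Test each input against both φ and the formula:
  x1=0, x2=0, x3=0: formula gives 1, φ = 1 ✓
  x1=0, x2=0, x3=1: formula gives 0, φ = 0 ✓
  x1=0, x2=1, x3=0: formula gives 1, φ = 1 ✓
  x1=0, x2=1, x3=1: formula gives 0, φ = 0 ✓
  x1=1, x2=0, x3=0: formula gives 0, but φ = 1 ✗
A single disagreement suffices: at (1,0,0) they differ, so the formula does not compute φ.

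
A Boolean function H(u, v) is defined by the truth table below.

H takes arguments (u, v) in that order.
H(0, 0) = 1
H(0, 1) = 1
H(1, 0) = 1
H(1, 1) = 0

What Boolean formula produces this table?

H(u, v) = not (u and v)

The output is 0 only when every input is 1 — NAND of all inputs.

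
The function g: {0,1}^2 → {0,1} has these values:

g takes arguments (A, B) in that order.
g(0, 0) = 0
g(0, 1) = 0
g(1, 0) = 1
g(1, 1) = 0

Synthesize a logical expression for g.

g(A, B) = A AND NOT B

1 only at (1,0): A AND NOT B.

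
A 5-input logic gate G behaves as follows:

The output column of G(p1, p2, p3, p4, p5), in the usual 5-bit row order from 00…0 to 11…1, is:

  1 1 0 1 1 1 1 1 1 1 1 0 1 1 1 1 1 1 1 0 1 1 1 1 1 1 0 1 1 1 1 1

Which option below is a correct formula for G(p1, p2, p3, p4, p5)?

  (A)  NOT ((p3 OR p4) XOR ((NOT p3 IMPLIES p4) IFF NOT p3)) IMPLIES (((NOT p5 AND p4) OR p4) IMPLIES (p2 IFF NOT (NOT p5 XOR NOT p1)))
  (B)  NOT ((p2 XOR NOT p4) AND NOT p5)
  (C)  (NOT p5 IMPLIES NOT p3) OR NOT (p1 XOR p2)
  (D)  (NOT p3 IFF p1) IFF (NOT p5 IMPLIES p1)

(B): at (0,0,0,0,0) it gives 0, but G = 1 — eliminated.
(C): at (0,0,0,1,0) it gives 1, but G = 0 — eliminated.
(D): at (0,0,0,0,1) it gives 0, but G = 1 — eliminated.
(A) is the remaining candidate, and it agrees with G on all 32 inputs.

A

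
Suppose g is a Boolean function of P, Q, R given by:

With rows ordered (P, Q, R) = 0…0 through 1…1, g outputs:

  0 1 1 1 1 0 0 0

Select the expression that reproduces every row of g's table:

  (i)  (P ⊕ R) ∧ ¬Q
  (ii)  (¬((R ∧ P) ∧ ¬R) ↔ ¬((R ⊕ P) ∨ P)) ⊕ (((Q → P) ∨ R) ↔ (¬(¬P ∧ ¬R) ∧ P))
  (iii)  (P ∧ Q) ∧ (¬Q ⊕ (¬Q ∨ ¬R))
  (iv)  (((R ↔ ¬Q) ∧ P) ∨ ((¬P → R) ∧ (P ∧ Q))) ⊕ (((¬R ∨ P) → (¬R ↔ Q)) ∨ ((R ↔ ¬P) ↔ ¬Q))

iv

(i) disagrees with g on (0,1,0) (formula → 0, table → 1); rule it out.
(ii) disagrees with g on (0,0,0) (formula → 1, table → 0); rule it out.
(iii) disagrees with g on (0,0,1) (formula → 0, table → 1); rule it out.
Only (iv) survives; checking it on all 8 rows confirms it matches g.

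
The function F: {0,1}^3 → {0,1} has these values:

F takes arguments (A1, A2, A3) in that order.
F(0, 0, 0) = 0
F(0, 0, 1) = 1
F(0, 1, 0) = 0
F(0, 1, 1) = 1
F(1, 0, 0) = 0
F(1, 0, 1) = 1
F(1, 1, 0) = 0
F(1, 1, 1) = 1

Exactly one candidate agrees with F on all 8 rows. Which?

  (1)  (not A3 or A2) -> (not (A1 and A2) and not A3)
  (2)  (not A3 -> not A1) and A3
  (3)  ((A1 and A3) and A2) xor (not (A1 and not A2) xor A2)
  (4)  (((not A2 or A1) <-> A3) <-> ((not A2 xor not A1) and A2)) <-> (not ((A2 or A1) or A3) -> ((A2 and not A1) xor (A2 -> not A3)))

(1) fails at (0,0,0): the formula yields 1, F is 0.
(3) fails at (0,0,0): the formula yields 1, F is 0.
(4) fails at (0,0,0): the formula yields 1, F is 0.
(2) is the remaining candidate, and it agrees with F on all 8 inputs.

2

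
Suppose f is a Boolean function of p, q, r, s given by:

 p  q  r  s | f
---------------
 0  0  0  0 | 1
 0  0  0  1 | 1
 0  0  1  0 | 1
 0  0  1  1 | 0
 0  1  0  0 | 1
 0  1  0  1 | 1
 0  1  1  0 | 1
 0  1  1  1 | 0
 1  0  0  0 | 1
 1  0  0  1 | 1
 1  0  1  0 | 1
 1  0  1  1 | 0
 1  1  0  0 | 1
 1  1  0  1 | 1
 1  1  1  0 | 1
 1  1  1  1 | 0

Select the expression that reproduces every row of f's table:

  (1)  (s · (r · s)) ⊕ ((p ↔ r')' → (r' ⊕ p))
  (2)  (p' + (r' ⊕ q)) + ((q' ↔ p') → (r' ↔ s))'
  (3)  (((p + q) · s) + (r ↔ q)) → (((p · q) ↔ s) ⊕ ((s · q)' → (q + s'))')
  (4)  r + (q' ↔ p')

(2) disagrees with f on (0,0,1,1) (formula → 1, table → 0); rule it out.
(3) disagrees with f on (0,0,1,1) (formula → 1, table → 0); rule it out.
(4) disagrees with f on (0,0,1,1) (formula → 1, table → 0); rule it out.
(1) is the remaining candidate, and it agrees with f on all 16 inputs.

1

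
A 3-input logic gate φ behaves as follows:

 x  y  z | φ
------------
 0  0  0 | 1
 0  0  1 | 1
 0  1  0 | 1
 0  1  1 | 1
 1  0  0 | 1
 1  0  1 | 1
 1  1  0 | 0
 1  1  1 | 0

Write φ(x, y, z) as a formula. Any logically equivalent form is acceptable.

φ(x, y, z) = (((x · y) · z') + ((x · y) · z))'

φ is 0 on only 2 rows — (1,1,0), (1,1,1). Writing each as a minterm (x·y·¬z, x·y·z) and OR-ing them characterizes exactly where φ=0, so φ is the negation of that disjunction.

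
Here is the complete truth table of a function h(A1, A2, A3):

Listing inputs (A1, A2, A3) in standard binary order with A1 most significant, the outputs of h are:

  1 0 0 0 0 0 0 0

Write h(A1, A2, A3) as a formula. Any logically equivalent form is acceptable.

The output is 1 only when every input is 0 — NOR of all inputs.

h(A1, A2, A3) = ((A1 + A2) + A3)'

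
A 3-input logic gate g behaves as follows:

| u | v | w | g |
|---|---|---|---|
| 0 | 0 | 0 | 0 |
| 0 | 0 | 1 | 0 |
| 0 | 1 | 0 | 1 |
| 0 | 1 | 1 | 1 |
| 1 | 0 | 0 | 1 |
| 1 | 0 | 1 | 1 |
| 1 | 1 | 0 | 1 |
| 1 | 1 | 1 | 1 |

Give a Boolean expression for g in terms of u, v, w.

g(u, v, w) = ~(((~u & ~v) & ~w) | ((~u & ~v) & w))

The 0-rows are (0,0,0), (0,0,1). Take each as a conjunction (¬u·¬v·¬w, ¬u·¬v·w), form their disjunction, and complement — that gives a formula that is 1 everywhere g is.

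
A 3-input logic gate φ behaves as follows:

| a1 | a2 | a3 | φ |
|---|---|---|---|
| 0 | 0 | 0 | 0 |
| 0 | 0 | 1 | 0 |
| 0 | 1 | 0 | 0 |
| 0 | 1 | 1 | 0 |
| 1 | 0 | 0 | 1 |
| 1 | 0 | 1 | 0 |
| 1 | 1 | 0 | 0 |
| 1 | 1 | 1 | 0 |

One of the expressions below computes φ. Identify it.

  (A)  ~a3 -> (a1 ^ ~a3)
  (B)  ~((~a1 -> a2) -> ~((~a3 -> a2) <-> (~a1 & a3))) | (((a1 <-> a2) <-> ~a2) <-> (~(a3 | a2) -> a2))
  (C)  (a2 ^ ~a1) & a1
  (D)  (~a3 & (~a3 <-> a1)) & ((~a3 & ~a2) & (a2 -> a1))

(A) fails at (0,0,0): the formula yields 1, φ is 0.
(B) fails at (0,0,1): the formula yields 1, φ is 0.
(C) fails at (1,0,0): the formula yields 0, φ is 1.
(D) is the remaining candidate, and it agrees with φ on all 8 inputs.

D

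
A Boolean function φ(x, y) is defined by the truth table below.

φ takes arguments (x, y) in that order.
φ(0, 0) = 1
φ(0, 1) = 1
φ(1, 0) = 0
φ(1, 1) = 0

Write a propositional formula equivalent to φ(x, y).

The output is the negation of x.

φ(x, y) = x'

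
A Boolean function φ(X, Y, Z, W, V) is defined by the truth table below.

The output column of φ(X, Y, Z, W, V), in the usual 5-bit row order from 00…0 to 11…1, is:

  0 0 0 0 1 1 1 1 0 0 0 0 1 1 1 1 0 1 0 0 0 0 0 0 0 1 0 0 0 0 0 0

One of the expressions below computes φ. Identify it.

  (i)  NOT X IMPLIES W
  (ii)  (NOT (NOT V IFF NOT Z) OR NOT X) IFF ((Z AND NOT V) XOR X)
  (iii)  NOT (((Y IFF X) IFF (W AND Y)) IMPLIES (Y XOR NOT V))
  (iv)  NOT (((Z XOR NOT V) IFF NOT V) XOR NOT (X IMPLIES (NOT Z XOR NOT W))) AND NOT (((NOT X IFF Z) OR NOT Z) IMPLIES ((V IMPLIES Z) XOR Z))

iv

(i) disagrees with φ on (0,0,0,1,0) (formula → 1, table → 0); rule it out.
(ii) disagrees with φ on (0,0,1,0,1) (formula → 0, table → 1); rule it out.
(iii) disagrees with φ on (0,0,1,0,0) (formula → 0, table → 1); rule it out.
Only (iv) survives; checking it on all 32 rows confirms it matches φ.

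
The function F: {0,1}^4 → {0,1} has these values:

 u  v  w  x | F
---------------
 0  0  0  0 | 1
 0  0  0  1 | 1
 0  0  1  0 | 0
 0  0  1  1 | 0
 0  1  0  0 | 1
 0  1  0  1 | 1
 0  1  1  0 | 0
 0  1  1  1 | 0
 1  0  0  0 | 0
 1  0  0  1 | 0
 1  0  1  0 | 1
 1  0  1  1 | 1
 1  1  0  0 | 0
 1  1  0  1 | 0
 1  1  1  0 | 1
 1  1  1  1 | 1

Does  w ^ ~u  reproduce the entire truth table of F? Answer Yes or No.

Yes

Test each input against both F and the formula:
  u=0, v=0, w=0, x=0: formula gives 1, F = 1 ✓
  u=0, v=0, w=0, x=1: formula gives 1, F = 1 ✓
  u=0, v=0, w=1, x=0: formula gives 0, F = 0 ✓
  u=0, v=0, w=1, x=1: formula gives 0, F = 0 ✓
  … (the remaining 12 rows also agree.)
All 16 rows match — the expression computes F exactly.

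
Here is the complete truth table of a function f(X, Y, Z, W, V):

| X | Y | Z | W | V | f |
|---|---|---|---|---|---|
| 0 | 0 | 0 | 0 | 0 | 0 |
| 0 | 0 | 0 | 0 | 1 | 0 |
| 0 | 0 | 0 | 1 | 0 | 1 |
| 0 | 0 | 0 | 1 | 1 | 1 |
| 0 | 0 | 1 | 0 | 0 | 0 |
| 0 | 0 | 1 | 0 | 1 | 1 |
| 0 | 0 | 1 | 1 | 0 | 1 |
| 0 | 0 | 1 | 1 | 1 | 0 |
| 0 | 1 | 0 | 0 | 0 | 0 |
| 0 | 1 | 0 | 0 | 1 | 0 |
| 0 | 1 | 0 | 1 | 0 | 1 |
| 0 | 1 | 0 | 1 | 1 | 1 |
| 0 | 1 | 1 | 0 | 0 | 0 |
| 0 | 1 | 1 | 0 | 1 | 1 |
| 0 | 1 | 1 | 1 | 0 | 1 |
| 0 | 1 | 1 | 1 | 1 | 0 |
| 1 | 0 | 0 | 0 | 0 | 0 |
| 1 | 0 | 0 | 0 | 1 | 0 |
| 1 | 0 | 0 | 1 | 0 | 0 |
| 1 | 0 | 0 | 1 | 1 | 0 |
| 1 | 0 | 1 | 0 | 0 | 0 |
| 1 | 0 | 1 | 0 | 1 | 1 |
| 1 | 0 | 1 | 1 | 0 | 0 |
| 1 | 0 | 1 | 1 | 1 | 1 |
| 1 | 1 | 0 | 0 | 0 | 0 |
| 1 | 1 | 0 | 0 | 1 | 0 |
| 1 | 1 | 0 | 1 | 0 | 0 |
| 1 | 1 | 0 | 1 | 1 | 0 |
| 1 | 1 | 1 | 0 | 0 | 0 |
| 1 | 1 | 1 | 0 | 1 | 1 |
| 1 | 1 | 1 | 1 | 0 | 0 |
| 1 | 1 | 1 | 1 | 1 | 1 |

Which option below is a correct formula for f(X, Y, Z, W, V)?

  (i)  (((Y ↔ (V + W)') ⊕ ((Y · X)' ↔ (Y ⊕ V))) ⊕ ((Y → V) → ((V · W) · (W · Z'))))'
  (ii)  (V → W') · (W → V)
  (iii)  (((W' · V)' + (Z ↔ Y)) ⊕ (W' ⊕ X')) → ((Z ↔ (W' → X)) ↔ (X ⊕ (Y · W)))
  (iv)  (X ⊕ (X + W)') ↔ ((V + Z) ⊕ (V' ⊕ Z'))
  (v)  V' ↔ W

iv

(i): at (0,0,0,0,0) it gives 1, but f = 0 — eliminated.
(ii): at (0,0,0,0,0) it gives 1, but f = 0 — eliminated.
(iii): at (0,0,1,0,0) it gives 1, but f = 0 — eliminated.
(v): at (0,0,0,0,1) it gives 1, but f = 0 — eliminated.
(iv) is the remaining candidate, and it agrees with f on all 32 inputs.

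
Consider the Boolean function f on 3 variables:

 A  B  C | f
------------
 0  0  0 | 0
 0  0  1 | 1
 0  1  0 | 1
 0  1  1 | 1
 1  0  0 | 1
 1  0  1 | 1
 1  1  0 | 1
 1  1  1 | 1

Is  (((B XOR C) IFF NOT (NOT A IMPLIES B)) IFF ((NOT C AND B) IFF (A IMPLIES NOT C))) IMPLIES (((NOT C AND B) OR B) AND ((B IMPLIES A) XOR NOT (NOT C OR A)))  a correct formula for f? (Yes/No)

Evaluate (((B XOR C) IFF NOT (NOT A IMPLIES B)) IFF ((NOT C AND B) IFF (A IMPLIES NOT C))) IMPLIES (((NOT C AND B) OR B) AND ((B IMPLIES A) XOR NOT (NOT C OR A))) on each row and compare to f:
  A=0, B=0, C=0: formula gives 0, f = 0 ✓
  A=0, B=0, C=1: formula gives 1, f = 1 ✓
  A=0, B=1, C=0: formula gives 1, f = 1 ✓
  A=0, B=1, C=1: formula gives 1, f = 1 ✓
  A=1, B=0, C=0: formula gives 1, f = 1 ✓
  … (the remaining 3 rows also agree.)
Every row agrees, so the formula is equivalent.

Yes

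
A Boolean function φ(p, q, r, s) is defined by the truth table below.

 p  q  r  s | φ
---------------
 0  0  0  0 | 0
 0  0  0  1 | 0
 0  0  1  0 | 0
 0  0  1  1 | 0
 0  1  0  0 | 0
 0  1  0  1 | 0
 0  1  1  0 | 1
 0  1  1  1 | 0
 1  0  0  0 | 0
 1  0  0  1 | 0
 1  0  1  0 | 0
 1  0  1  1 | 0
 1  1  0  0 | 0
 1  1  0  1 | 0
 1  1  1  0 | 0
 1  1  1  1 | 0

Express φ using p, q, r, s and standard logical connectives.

Only row (0,1,1,0) gives 1. That row's minterm ¬p·q·r·¬s is φ directly.

φ(p, q, r, s) = ((¬p ∧ q) ∧ r) ∧ ¬s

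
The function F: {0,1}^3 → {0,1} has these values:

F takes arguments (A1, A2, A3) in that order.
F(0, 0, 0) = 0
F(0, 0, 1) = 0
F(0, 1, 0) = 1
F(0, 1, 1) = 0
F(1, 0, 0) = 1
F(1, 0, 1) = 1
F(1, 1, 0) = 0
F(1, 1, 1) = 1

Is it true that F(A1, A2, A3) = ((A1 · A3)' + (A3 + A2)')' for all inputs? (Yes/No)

Evaluate ((A1 · A3)' + (A3 + A2)')' on each row and compare to F:
  A1=0, A2=0, A3=0: formula gives 0, F = 0 ✓
  A1=0, A2=0, A3=1: formula gives 0, F = 0 ✓
  A1=0, A2=1, A3=0: formula gives 0, but F = 1 ✗
Row (0,1,0) is a counterexample, so the formula is not equivalent to F.

No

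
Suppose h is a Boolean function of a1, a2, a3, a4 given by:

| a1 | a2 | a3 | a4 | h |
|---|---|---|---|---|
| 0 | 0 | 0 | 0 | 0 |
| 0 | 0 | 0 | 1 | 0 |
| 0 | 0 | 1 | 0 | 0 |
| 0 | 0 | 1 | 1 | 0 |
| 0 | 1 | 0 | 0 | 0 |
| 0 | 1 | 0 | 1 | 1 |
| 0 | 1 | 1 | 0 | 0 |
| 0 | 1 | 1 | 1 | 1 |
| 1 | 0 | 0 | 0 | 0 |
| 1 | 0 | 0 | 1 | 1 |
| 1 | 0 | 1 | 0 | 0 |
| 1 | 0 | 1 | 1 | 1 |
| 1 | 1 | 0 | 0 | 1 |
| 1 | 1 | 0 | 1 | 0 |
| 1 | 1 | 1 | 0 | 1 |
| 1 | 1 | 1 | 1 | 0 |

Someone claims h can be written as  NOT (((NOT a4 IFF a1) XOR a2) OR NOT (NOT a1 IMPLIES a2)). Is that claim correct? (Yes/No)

Yes

Test each input against both h and the formula:
  a1=0, a2=0, a3=0, a4=0: formula gives 0, h = 0 ✓
  a1=0, a2=0, a3=0, a4=1: formula gives 0, h = 0 ✓
  a1=0, a2=0, a3=1, a4=0: formula gives 0, h = 0 ✓
  a1=0, a2=0, a3=1, a4=1: formula gives 0, h = 0 ✓
  … (the remaining 12 rows also agree.)
No disagreement on any input; they are logically equivalent.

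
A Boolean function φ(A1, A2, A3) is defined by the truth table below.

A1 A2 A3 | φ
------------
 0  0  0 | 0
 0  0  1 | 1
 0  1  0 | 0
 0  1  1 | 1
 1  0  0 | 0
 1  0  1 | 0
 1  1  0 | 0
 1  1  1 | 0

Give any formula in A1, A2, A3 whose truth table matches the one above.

The 1-rows are (0,0,1), (0,1,1). Each contributes one minterm — ¬A1·¬A2·A3; ¬A1·A2·A3 — and their disjunction is a sum-of-products form of φ.

φ(A1, A2, A3) = ((NOT A1 AND NOT A2) AND A3) OR ((NOT A1 AND A2) AND A3)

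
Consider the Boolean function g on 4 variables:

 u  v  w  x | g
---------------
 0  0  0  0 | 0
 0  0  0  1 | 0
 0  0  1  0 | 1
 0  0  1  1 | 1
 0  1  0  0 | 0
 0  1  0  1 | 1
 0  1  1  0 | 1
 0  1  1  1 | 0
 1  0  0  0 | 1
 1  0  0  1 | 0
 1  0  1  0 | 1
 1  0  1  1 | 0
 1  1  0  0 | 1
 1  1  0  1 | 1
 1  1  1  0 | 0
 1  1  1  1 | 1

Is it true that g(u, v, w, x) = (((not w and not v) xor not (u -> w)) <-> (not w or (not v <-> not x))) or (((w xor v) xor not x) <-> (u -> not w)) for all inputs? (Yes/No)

No

Check the formula against g row by row:
  u=0, v=0, w=0, x=0: formula gives 1, but g = 0 ✗
Row (0,0,0,0) is a counterexample, so the formula is not equivalent to g.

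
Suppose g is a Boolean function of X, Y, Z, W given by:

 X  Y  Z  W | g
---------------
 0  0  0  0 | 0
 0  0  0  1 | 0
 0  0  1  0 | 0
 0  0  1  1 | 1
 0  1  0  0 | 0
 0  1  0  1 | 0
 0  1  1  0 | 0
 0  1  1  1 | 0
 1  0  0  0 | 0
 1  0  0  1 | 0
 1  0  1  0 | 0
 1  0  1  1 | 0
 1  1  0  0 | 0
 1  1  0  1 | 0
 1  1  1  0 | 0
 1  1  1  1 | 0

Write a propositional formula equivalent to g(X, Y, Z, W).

g is 1 on exactly one input, (0,0,1,1), whose minterm is ¬X·¬Y·Z·W. So g is just that conjunction.

g(X, Y, Z, W) = ((X' · Y') · Z) · W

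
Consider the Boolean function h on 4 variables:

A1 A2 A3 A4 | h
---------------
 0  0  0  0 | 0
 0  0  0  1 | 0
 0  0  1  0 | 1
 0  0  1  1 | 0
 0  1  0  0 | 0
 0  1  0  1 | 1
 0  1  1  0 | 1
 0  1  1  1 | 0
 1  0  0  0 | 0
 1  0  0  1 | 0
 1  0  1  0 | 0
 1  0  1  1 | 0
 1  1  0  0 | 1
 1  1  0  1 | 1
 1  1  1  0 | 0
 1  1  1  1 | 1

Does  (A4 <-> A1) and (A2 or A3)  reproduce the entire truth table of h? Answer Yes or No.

Test each input against both h and the formula:
  A1=0, A2=0, A3=0, A4=0: formula gives 0, h = 0 ✓
  A1=0, A2=0, A3=0, A4=1: formula gives 0, h = 0 ✓
  A1=0, A2=0, A3=1, A4=0: formula gives 1, h = 1 ✓
  A1=0, A2=0, A3=1, A4=1: formula gives 0, h = 0 ✓
  A1=0, A2=1, A3=0, A4=0: formula gives 1, but h = 0 ✗
A single disagreement suffices: at (0,1,0,0) they differ, so the formula does not compute h.

No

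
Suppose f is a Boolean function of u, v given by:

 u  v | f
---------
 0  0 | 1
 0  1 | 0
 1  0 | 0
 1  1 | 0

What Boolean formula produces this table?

The output is 1 only when every input is 0 — NOR of all inputs.

f(u, v) = (u + v)'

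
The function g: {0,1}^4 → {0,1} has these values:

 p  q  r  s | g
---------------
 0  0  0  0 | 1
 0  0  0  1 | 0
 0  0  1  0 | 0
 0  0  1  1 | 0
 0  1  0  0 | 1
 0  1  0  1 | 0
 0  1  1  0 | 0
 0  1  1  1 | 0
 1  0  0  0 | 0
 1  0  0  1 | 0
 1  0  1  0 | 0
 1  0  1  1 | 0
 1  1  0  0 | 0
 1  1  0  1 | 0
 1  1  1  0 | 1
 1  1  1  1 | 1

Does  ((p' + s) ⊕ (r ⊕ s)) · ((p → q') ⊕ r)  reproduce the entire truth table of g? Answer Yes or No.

Yes

Check the formula against g row by row:
  p=0, q=0, r=0, s=0: formula gives 1, g = 1 ✓
  p=0, q=0, r=0, s=1: formula gives 0, g = 0 ✓
  p=0, q=0, r=1, s=0: formula gives 0, g = 0 ✓
  p=0, q=0, r=1, s=1: formula gives 0, g = 0 ✓
  … (the remaining 12 rows also agree.)
All 16 rows match — the expression computes g exactly.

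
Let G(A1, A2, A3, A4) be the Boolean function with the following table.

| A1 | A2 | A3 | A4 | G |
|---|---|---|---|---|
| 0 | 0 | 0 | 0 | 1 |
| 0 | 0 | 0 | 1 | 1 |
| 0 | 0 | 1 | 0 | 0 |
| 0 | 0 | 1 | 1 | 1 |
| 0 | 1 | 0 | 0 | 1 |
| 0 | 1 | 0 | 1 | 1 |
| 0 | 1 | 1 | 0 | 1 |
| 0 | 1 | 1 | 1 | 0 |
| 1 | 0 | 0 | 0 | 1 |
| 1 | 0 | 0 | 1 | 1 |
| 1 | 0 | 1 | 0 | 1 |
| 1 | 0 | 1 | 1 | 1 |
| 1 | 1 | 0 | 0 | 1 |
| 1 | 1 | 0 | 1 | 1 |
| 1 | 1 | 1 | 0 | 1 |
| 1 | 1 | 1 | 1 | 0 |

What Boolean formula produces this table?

The 0-rows are (0,0,1,0), (0,1,1,1), (1,1,1,1). Take each as a conjunction (¬A1·¬A2·A3·¬A4, ¬A1·A2·A3·A4, A1·A2·A3·A4), form their disjunction, and complement — that gives a formula that is 1 everywhere G is.

G(A1, A2, A3, A4) = ~(((((~A1 & ~A2) & A3) & ~A4) | (((~A1 & A2) & A3) & A4)) | (((A1 & A2) & A3) & A4))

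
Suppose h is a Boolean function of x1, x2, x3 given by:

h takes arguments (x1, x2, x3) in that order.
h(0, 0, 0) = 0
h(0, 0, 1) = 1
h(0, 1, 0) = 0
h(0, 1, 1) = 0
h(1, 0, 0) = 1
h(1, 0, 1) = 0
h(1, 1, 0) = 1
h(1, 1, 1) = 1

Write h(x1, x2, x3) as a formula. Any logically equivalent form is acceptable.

The 1-rows are (0,0,1), (1,0,0), (1,1,0), (1,1,1). Each contributes one minterm — ¬x1·¬x2·x3; x1·¬x2·¬x3; x1·x2·¬x3; x1·x2·x3 — and their disjunction is a sum-of-products form of h.

h(x1, x2, x3) = ((((¬x1 ∧ ¬x2) ∧ x3) ∨ ((x1 ∧ ¬x2) ∧ ¬x3)) ∨ ((x1 ∧ x2) ∧ ¬x3)) ∨ ((x1 ∧ x2) ∧ x3)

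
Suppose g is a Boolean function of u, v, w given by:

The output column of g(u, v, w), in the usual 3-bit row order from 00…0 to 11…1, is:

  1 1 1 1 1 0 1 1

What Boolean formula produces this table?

Only row (1,0,1) gives 0. So g is 1 everywhere except there — the complement of the minterm u·¬v·w.

g(u, v, w) = not ((u and not v) and w)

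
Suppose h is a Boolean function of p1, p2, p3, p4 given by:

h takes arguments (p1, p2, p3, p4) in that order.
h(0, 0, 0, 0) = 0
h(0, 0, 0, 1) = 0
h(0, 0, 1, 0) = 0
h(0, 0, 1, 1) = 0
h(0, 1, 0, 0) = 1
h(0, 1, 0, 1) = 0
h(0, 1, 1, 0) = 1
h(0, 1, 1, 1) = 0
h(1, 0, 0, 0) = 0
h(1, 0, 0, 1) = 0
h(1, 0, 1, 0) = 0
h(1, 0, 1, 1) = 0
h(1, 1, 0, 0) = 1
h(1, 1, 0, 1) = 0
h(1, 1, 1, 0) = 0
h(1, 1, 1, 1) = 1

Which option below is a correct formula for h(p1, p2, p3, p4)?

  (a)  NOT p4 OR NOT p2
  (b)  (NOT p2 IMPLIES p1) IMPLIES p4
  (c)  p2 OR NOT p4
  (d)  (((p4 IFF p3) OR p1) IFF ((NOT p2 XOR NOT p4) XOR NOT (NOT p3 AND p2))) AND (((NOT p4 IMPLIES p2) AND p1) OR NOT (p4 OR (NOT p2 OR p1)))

d

(a): at (0,0,0,0) it gives 1, but h = 0 — eliminated.
(b): at (0,0,0,0) it gives 1, but h = 0 — eliminated.
(c): at (0,0,0,0) it gives 1, but h = 0 — eliminated.
(d) is the remaining candidate, and it agrees with h on all 16 inputs.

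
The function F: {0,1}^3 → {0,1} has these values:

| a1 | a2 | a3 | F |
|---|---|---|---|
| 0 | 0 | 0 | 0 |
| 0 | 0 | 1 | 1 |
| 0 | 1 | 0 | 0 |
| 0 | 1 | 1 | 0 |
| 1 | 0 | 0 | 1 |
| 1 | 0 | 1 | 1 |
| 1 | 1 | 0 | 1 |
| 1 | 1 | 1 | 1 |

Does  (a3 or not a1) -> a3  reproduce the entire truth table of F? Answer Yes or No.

Test each input against both F and the formula:
  a1=0, a2=0, a3=0: formula gives 0, F = 0 ✓
  a1=0, a2=0, a3=1: formula gives 1, F = 1 ✓
  a1=0, a2=1, a3=0: formula gives 0, F = 0 ✓
  a1=0, a2=1, a3=1: formula gives 1, but F = 0 ✗
Since they disagree at (0,1,1), the expression is not a correct formula for F.

No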